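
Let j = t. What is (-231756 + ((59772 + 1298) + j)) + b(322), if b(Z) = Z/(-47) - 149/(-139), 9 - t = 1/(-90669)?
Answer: -101102335862191/592340577 ≈ -1.7068e+5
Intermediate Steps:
t = 816022/90669 (t = 9 - 1/(-90669) = 9 - 1*(-1/90669) = 9 + 1/90669 = 816022/90669 ≈ 9.0000)
j = 816022/90669 ≈ 9.0000
b(Z) = 149/139 - Z/47 (b(Z) = Z*(-1/47) - 149*(-1/139) = -Z/47 + 149/139 = 149/139 - Z/47)
(-231756 + ((59772 + 1298) + j)) + b(322) = (-231756 + ((59772 + 1298) + 816022/90669)) + (149/139 - 1/47*322) = (-231756 + (61070 + 816022/90669)) + (149/139 - 322/47) = (-231756 + 5537971852/90669) - 37755/6533 = -15475112912/90669 - 37755/6533 = -101102335862191/592340577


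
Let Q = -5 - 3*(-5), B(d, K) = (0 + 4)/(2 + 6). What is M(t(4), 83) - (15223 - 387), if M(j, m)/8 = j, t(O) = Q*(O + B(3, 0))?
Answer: -14476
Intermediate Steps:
B(d, K) = ½ (B(d, K) = 4/8 = 4*(⅛) = ½)
Q = 10 (Q = -5 + 15 = 10)
t(O) = 5 + 10*O (t(O) = 10*(O + ½) = 10*(½ + O) = 5 + 10*O)
M(j, m) = 8*j
M(t(4), 83) - (15223 - 387) = 8*(5 + 10*4) - (15223 - 387) = 8*(5 + 40) - 1*14836 = 8*45 - 14836 = 360 - 14836 = -14476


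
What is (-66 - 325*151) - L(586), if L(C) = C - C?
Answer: -49141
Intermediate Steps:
L(C) = 0
(-66 - 325*151) - L(586) = (-66 - 325*151) - 1*0 = (-66 - 49075) + 0 = -49141 + 0 = -49141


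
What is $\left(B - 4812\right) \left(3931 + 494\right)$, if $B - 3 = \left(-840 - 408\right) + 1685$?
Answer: $-19346100$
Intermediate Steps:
$B = 440$ ($B = 3 + \left(\left(-840 - 408\right) + 1685\right) = 3 + \left(-1248 + 1685\right) = 3 + 437 = 440$)
$\left(B - 4812\right) \left(3931 + 494\right) = \left(440 - 4812\right) \left(3931 + 494\right) = \left(-4372\right) 4425 = -19346100$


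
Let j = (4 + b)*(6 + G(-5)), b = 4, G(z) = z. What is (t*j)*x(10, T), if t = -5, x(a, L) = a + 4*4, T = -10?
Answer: -1040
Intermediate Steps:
x(a, L) = 16 + a (x(a, L) = a + 16 = 16 + a)
j = 8 (j = (4 + 4)*(6 - 5) = 8*1 = 8)
(t*j)*x(10, T) = (-5*8)*(16 + 10) = -40*26 = -1040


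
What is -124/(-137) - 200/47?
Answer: -21572/6439 ≈ -3.3502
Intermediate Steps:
-124/(-137) - 200/47 = -124*(-1/137) - 200*1/47 = 124/137 - 200/47 = -21572/6439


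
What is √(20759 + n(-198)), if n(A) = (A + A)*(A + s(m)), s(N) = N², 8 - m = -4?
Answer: √42143 ≈ 205.29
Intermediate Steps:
m = 12 (m = 8 - 1*(-4) = 8 + 4 = 12)
n(A) = 2*A*(144 + A) (n(A) = (A + A)*(A + 12²) = (2*A)*(A + 144) = (2*A)*(144 + A) = 2*A*(144 + A))
√(20759 + n(-198)) = √(20759 + 2*(-198)*(144 - 198)) = √(20759 + 2*(-198)*(-54)) = √(20759 + 21384) = √42143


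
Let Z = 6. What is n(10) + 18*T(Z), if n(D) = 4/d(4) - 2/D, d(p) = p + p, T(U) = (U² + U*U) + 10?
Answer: 14763/10 ≈ 1476.3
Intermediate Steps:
T(U) = 10 + 2*U² (T(U) = (U² + U²) + 10 = 2*U² + 10 = 10 + 2*U²)
d(p) = 2*p
n(D) = ½ - 2/D (n(D) = 4/((2*4)) - 2/D = 4/8 - 2/D = 4*(⅛) - 2/D = ½ - 2/D)
n(10) + 18*T(Z) = (½)*(-4 + 10)/10 + 18*(10 + 2*6²) = (½)*(⅒)*6 + 18*(10 + 2*36) = 3/10 + 18*(10 + 72) = 3/10 + 18*82 = 3/10 + 1476 = 14763/10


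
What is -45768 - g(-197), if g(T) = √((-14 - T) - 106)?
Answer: -45768 - √77 ≈ -45777.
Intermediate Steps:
g(T) = √(-120 - T)
-45768 - g(-197) = -45768 - √(-120 - 1*(-197)) = -45768 - √(-120 + 197) = -45768 - √77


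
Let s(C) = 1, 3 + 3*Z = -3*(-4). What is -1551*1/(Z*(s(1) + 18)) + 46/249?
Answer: -127859/4731 ≈ -27.026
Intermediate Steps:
Z = 3 (Z = -1 + (-3*(-4))/3 = -1 + (1/3)*12 = -1 + 4 = 3)
-1551*1/(Z*(s(1) + 18)) + 46/249 = -1551*1/(3*(1 + 18)) + 46/249 = -1551/(19*3) + 46*(1/249) = -1551/57 + 46/249 = -1551*1/57 + 46/249 = -517/19 + 46/249 = -127859/4731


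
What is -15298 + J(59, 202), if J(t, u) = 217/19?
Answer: -290445/19 ≈ -15287.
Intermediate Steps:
J(t, u) = 217/19 (J(t, u) = 217*(1/19) = 217/19)
-15298 + J(59, 202) = -15298 + 217/19 = -290445/19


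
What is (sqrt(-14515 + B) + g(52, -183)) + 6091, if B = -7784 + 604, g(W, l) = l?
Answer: 5908 + I*sqrt(21695) ≈ 5908.0 + 147.29*I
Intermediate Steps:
B = -7180
(sqrt(-14515 + B) + g(52, -183)) + 6091 = (sqrt(-14515 - 7180) - 183) + 6091 = (sqrt(-21695) - 183) + 6091 = (I*sqrt(21695) - 183) + 6091 = (-183 + I*sqrt(21695)) + 6091 = 5908 + I*sqrt(21695)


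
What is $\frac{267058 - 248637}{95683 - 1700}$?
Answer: $\frac{18421}{93983} \approx 0.196$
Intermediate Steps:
$\frac{267058 - 248637}{95683 - 1700} = \frac{18421}{95683 + \left(-33175 + 31475\right)} = \frac{18421}{95683 - 1700} = \frac{18421}{93983}$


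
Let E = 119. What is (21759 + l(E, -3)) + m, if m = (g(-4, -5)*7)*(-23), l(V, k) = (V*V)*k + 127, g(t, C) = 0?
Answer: -20597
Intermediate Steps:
l(V, k) = 127 + k*V² (l(V, k) = V²*k + 127 = k*V² + 127 = 127 + k*V²)
m = 0 (m = (0*7)*(-23) = 0*(-23) = 0)
(21759 + l(E, -3)) + m = (21759 + (127 - 3*119²)) + 0 = (21759 + (127 - 3*14161)) + 0 = (21759 + (127 - 42483)) + 0 = (21759 - 42356) + 0 = -20597 + 0 = -20597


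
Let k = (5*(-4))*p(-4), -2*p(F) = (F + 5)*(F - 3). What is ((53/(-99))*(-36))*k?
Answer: -14840/11 ≈ -1349.1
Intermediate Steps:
p(F) = -(-3 + F)*(5 + F)/2 (p(F) = -(F + 5)*(F - 3)/2 = -(5 + F)*(-3 + F)/2 = -(-3 + F)*(5 + F)/2)
k = -70 (k = (5*(-4))*(15/2 - 1*(-4) - ½*(-4)²) = -20*(15/2 + 4 - ½*16) = -20*(15/2 + 4 - 8) = -20*7/2 = -70)
((53/(-99))*(-36))*k = ((53/(-99))*(-36))*(-70) = ((53*(-1/99))*(-36))*(-70) = -53/99*(-36)*(-70) = (212/11)*(-70) = -14840/11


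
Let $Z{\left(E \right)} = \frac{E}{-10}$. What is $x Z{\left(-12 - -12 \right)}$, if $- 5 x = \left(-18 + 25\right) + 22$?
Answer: $0$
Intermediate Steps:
$Z{\left(E \right)} = - \frac{E}{10}$ ($Z{\left(E \right)} = E \left(- \frac{1}{10}\right) = - \frac{E}{10}$)
$x = - \frac{29}{5}$ ($x = - \frac{\left(-18 + 25\right) + 22}{5} = - \frac{7 + 22}{5} = \left(- \frac{1}{5}\right) 29 = - \frac{29}{5} \approx -5.8$)
$x Z{\left(-12 - -12 \right)} = - \frac{29 \left(- \frac{-12 - -12}{10}\right)}{5} = - \frac{29 \left(- \frac{-12 + 12}{10}\right)}{5} = - \frac{29 \left(\left(- \frac{1}{10}\right) 0\right)}{5} = \left(- \frac{29}{5}\right) 0 = 0$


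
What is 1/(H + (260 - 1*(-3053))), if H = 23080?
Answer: 1/26393 ≈ 3.7889e-5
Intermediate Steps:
1/(H + (260 - 1*(-3053))) = 1/(23080 + (260 - 1*(-3053))) = 1/(23080 + (260 + 3053)) = 1/(23080 + 3313) = 1/26393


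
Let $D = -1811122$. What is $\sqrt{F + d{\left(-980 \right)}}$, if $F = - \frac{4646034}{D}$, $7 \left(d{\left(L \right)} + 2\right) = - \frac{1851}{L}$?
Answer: $\frac{\sqrt{164425209108659485}}{443724890} \approx 0.91384$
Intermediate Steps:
$d{\left(L \right)} = -2 - \frac{1851}{7 L}$ ($d{\left(L \right)} = -2 + \frac{\left(-1851\right) \frac{1}{L}}{7} = -2 - \frac{1851}{7 L}$)
$F = \frac{2323017}{905561}$ ($F = - \frac{4646034}{-1811122} = \left(-4646034\right) \left(- \frac{1}{1811122}\right) = \frac{2323017}{905561} \approx 2.5653$)
$\sqrt{F + d{\left(-980 \right)}} = \sqrt{\frac{2323017}{905561} - \left(2 + \frac{1851}{7 \left(-980\right)}\right)} = \sqrt{\frac{2323017}{905561} - \frac{11869}{6860}} = \sqrt{\frac{5187793111}{6212148460}} = \frac{\sqrt{164425209108659485}}{443724890}$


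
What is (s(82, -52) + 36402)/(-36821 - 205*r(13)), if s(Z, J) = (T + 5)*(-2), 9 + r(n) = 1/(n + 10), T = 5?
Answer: -836786/804653 ≈ -1.0399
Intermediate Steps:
r(n) = -9 + 1/(10 + n) (r(n) = -9 + 1/(n + 10) = -9 + 1/(10 + n))
s(Z, J) = -20 (s(Z, J) = (5 + 5)*(-2) = 10*(-2) = -20)
(s(82, -52) + 36402)/(-36821 - 205*r(13)) = (-20 + 36402)/(-36821 - 205*(-89 - 9*13)/(10 + 13)) = 36382/(-36821 - 205*(-89 - 117)/23) = 36382/(-36821 - 205*(-206)/23) = 36382/(-36821 - 205*(-206/23)) = 36382/(-36821 + 42230/23) = 36382/(-804653/23) = 36382*(-23/804653) = -836786/804653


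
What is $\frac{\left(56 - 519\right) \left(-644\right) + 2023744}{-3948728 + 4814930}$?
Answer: $\frac{386986}{144367} \approx 2.6806$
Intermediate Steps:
$\frac{\left(56 - 519\right) \left(-644\right) + 2023744}{-3948728 + 4814930} = \frac{\left(-463\right) \left(-644\right) + 2023744}{866202} = \left(298172 + 2023744\right) \frac{1}{866202} = 2321916 \cdot \frac{1}{866202} = \frac{386986}{144367}$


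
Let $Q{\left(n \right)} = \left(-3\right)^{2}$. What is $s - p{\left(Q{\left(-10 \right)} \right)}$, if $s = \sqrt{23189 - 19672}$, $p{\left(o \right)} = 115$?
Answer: $-115 + \sqrt{3517} \approx -55.696$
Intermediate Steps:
$Q{\left(n \right)} = 9$
$s = \sqrt{3517} \approx 59.304$
$s - p{\left(Q{\left(-10 \right)} \right)} = \sqrt{3517} - 115 = -115 + \sqrt{3517}$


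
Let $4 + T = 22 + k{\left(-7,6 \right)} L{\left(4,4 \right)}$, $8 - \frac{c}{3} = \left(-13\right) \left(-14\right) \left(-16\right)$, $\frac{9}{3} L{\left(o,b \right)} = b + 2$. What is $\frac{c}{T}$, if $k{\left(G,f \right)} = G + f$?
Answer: $\frac{1095}{2} \approx 547.5$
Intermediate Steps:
$L{\left(o,b \right)} = \frac{2}{3} + \frac{b}{3}$ ($L{\left(o,b \right)} = \frac{b + 2}{3} = \frac{2 + b}{3} = \frac{2}{3} + \frac{b}{3}$)
$c = 8760$ ($c = 24 - 3 \left(-13\right) \left(-14\right) \left(-16\right) = 24 - 3 \cdot 182 \left(-16\right) = 24 - -8736 = 24 + 8736 = 8760$)
$T = 16$ ($T = -4 + \left(22 + \left(-7 + 6\right) \left(\frac{2}{3} + \frac{1}{3} \cdot 4\right)\right) = -4 + \left(22 - \left(\frac{2}{3} + \frac{4}{3}\right)\right) = -4 + \left(22 - 2\right) = -4 + 20 = 16$)
$\frac{c}{T} = \frac{8760}{16} = 8760 \cdot \frac{1}{16} = \frac{1095}{2}$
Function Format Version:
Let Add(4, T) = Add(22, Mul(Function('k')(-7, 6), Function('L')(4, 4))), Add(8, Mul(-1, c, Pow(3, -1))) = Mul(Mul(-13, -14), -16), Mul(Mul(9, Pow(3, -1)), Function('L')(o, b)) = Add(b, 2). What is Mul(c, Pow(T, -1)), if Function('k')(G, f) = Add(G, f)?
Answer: Rational(1095, 2) ≈ 547.50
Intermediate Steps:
Function('L')(o, b) = Add(Rational(2, 3), Mul(Rational(1, 3), b)) (Function('L')(o, b) = Mul(Rational(1, 3), Add(b, 2)) = Mul(Rational(1, 3), Add(2, b)) = Add(Rational(2, 3), Mul(Rational(1, 3), b)))
c = 8760 (c = Add(24, Mul(-3, Mul(Mul(-13, -14), -16))) = Add(24, Mul(-3, Mul(182, -16))) = Add(24, Mul(-3, -2912)) = Add(24, 8736) = 8760)
T = 16 (T = Add(-4, Add(22, Mul(Add(-7, 6), Add(Rational(2, 3), Mul(Rational(1, 3), 4))))) = Add(-4, Add(22, Mul(-1, Add(Rational(2, 3), Rational(4, 3))))) = Add(-4, Add(22, Mul(-1, 2))) = Add(-4, Add(22, -2)) = Add(-4, 20) = 16)
Mul(c, Pow(T, -1)) = Mul(8760, Pow(16, -1)) = Mul(8760, Rational(1, 16)) = Rational(1095, 2)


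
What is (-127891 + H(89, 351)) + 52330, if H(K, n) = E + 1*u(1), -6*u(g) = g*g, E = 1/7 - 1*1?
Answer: -3173605/42 ≈ -75562.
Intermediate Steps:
E = -6/7 (E = 1/7 - 1 = -6/7 ≈ -0.85714)
u(g) = -g**2/6 (u(g) = -g*g/6 = -g**2/6)
H(K, n) = -43/42 (H(K, n) = -6/7 + 1*(-1/6*1**2) = -6/7 + 1*(-1/6*1) = -6/7 + 1*(-1/6) = -6/7 - 1/6 = -43/42)
(-127891 + H(89, 351)) + 52330 = (-127891 - 43/42) + 52330 = -5371465/42 + 52330 = -3173605/42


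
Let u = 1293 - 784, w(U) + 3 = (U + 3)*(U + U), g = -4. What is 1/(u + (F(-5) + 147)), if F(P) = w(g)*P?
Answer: 1/631 ≈ 0.0015848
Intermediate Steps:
w(U) = -3 + 2*U*(3 + U) (w(U) = -3 + (U + 3)*(U + U) = -3 + (3 + U)*(2*U) = -3 + 2*U*(3 + U))
F(P) = 5*P (F(P) = (-3 + 2*(-4)² + 6*(-4))*P = (-3 + 2*16 - 24)*P = (-3 + 32 - 24)*P = 5*P)
u = 509
1/(u + (F(-5) + 147)) = 1/(509 + (5*(-5) + 147)) = 1/(509 + (-25 + 147)) = 1/(509 + 122) = 1/631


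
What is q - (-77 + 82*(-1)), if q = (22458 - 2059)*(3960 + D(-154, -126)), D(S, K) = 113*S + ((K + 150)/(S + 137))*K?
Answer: -4599767807/17 ≈ -2.7057e+8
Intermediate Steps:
D(S, K) = 113*S + K*(150 + K)/(137 + S) (D(S, K) = 113*S + ((150 + K)/(137 + S))*K = 113*S + K*(150 + K)/(137 + S))
q = -4599770510/17 (q = (22458 - 2059)*(3960 + ((-126)² + 113*(-154)² + 150*(-126) + 15481*(-154))/(137 - 154)) = 20399*(3960 + (15876 + 113*23716 - 18900 - 2384074)/(-17)) = 20399*(3960 - (15876 + 2679908 - 18900 - 2384074)/17) = 20399*(3960 - 1/17*292810) = 20399*(3960 - 292810/17) = 20399*(-225490/17) = -4599770510/17 ≈ -2.7057e+8)
q - (-77 + 82*(-1)) = -4599770510/17 - (-77 + 82*(-1)) = -4599770510/17 - (-77 - 82) = -4599770510/17 - 1*(-159) = -4599770510/17 + 159 = -4599767807/17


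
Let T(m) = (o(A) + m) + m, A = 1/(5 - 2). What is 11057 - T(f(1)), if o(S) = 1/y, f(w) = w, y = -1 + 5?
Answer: 44219/4 ≈ 11055.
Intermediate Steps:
A = ⅓ (A = 1/3 = ⅓ ≈ 0.33333)
y = 4
o(S) = ¼ (o(S) = 1/4 = ¼)
T(m) = ¼ + 2*m (T(m) = (¼ + m) + m = ¼ + 2*m)
11057 - T(f(1)) = 11057 - (¼ + 2*1) = 11057 - (¼ + 2) = 11057 - 1*9/4 = 11057 - 9/4 = 44219/4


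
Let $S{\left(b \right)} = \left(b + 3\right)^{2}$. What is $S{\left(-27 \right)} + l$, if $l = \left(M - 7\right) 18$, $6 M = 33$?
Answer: $549$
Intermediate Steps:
$M = \frac{11}{2}$ ($M = \frac{1}{6} \cdot 33 = \frac{11}{2} \approx 5.5$)
$S{\left(b \right)} = \left(3 + b\right)^{2}$
$l = -27$ ($l = \left(\frac{11}{2} - 7\right) 18 = \left(- \frac{3}{2}\right) 18 = -27$)
$S{\left(-27 \right)} + l = \left(3 - 27\right)^{2} - 27 = \left(-24\right)^{2} - 27 = 576 - 27 = 549$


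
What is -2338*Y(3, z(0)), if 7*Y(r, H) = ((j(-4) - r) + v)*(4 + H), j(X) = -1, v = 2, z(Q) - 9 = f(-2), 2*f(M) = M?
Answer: 8016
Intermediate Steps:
f(M) = M/2
z(Q) = 8 (z(Q) = 9 + (½)*(-2) = 9 - 1 = 8)
Y(r, H) = (1 - r)*(4 + H)/7 (Y(r, H) = (((-1 - r) + 2)*(4 + H))/7 = ((1 - r)*(4 + H))/7 = (1 - r)*(4 + H)/7)
-2338*Y(3, z(0)) = -2338*(4/7 - 4/7*3 + (⅐)*8 - ⅐*8*3) = -2338*(4/7 - 12/7 + 8/7 - 24/7) = -2338*(-24/7) = 8016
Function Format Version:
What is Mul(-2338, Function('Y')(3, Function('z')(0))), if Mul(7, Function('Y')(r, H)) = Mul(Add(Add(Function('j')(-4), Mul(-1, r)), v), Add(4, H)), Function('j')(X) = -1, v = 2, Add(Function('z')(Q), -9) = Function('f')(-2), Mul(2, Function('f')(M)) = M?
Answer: 8016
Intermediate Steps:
Function('f')(M) = Mul(Rational(1, 2), M)
Function('z')(Q) = 8 (Function('z')(Q) = Add(9, Mul(Rational(1, 2), -2)) = Add(9, -1) = 8)
Function('Y')(r, H) = Mul(Rational(1, 7), Add(1, Mul(-1, r)), Add(4, H)) (Function('Y')(r, H) = Mul(Rational(1, 7), Mul(Add(Add(-1, Mul(-1, r)), 2), Add(4, H))) = Mul(Rational(1, 7), Mul(Add(1, Mul(-1, r)), Add(4, H))) = Mul(Rational(1, 7), Add(1, Mul(-1, r)), Add(4, H)))
Mul(-2338, Function('Y')(3, Function('z')(0))) = Mul(-2338, Add(Rational(4, 7), Mul(Rational(-4, 7), 3), Mul(Rational(1, 7), 8), Mul(Rational(-1, 7), 8, 3))) = Mul(-2338, Add(Rational(4, 7), Rational(-12, 7), Rational(8, 7), Rational(-24, 7))) = Mul(-2338, Rational(-24, 7)) = 8016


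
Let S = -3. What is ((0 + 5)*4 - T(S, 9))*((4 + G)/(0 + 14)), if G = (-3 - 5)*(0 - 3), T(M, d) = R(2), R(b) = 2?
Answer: 36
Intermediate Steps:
T(M, d) = 2
G = 24 (G = -8*(-3) = 24)
((0 + 5)*4 - T(S, 9))*((4 + G)/(0 + 14)) = ((0 + 5)*4 - 1*2)*((4 + 24)/(0 + 14)) = (5*4 - 2)*(28/14) = (20 - 2)*(28*(1/14)) = 18*2 = 36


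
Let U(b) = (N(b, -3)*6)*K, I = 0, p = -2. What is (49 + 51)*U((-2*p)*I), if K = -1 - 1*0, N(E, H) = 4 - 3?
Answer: -600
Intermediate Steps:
N(E, H) = 1
K = -1 (K = -1 + 0 = -1)
U(b) = -6 (U(b) = (1*6)*(-1) = 6*(-1) = -6)
(49 + 51)*U((-2*p)*I) = (49 + 51)*(-6) = 100*(-6) = -600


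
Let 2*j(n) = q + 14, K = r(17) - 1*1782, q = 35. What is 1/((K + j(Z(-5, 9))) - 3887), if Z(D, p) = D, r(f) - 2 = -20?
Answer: -2/11325 ≈ -0.00017660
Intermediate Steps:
r(f) = -18 (r(f) = 2 - 20 = -18)
K = -1800 (K = -18 - 1*1782 = -18 - 1782 = -1800)
j(n) = 49/2 (j(n) = (35 + 14)/2 = (½)*49 = 49/2)
1/((K + j(Z(-5, 9))) - 3887) = 1/((-1800 + 49/2) - 3887) = 1/(-3551/2 - 3887) = 1/(-11325/2) = -2/11325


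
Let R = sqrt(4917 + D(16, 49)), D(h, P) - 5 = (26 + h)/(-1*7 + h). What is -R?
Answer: -2*sqrt(11085)/3 ≈ -70.190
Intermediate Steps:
D(h, P) = 5 + (26 + h)/(-7 + h) (D(h, P) = 5 + (26 + h)/(-1*7 + h) = 5 + (26 + h)/(-7 + h))
R = 2*sqrt(11085)/3 (R = sqrt(4917 + 3*(-3 + 2*16)/(-7 + 16)) = sqrt(4917 + 3*(-3 + 32)/9) = sqrt(4917 + 3*(1/9)*29) = sqrt(4917 + 29/3) = sqrt(14780/3) = 2*sqrt(11085)/3 ≈ 70.190)
-R = -2*sqrt(11085)/3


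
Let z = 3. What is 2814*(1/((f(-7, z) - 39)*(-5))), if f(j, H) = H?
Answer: 469/30 ≈ 15.633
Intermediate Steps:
2814*(1/((f(-7, z) - 39)*(-5))) = 2814*(1/((3 - 39)*(-5))) = 2814*(-1/5/(-36)) = 2814*(-1/36*(-1/5)) = 2814*(1/180) = 469/30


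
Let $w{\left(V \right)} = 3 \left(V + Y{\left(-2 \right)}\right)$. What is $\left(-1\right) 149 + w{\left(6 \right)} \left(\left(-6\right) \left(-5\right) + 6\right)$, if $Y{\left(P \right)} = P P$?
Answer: $931$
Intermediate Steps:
$Y{\left(P \right)} = P^{2}$
$w{\left(V \right)} = 12 + 3 V$ ($w{\left(V \right)} = 3 \left(V + \left(-2\right)^{2}\right) = 3 \left(V + 4\right) = 3 \left(4 + V\right) = 12 + 3 V$)
$\left(-1\right) 149 + w{\left(6 \right)} \left(\left(-6\right) \left(-5\right) + 6\right) = \left(-1\right) 149 + \left(12 + 3 \cdot 6\right) \left(\left(-6\right) \left(-5\right) + 6\right) = -149 + \left(12 + 18\right) \left(30 + 6\right) = -149 + 30 \cdot 36 = -149 + 1080 = 931$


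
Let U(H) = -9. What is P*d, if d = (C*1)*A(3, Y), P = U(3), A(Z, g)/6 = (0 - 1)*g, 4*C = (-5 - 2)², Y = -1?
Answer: -1323/2 ≈ -661.50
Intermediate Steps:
C = 49/4 (C = (-5 - 2)²/4 = (¼)*(-7)² = (¼)*49 = 49/4 ≈ 12.250)
A(Z, g) = -6*g (A(Z, g) = 6*((0 - 1)*g) = 6*(-g) = -6*g)
P = -9
d = 147/2 (d = ((49/4)*1)*(-6*(-1)) = (49/4)*6 = 147/2 ≈ 73.500)
P*d = -9*147/2 = -1323/2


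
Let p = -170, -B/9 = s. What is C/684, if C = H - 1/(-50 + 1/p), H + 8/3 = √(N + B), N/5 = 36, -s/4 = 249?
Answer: -33749/8722026 + √254/114 ≈ 0.13593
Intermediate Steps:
s = -996 (s = -4*249 = -996)
B = 8964 (B = -9*(-996) = 8964)
N = 180 (N = 5*36 = 180)
H = -8/3 + 6*√254 (H = -8/3 + √(180 + 8964) = -8/3 + √9144 = -8/3 + 6*√254 ≈ 92.958)
C = -67498/25503 + 6*√254 (C = (-8/3 + 6*√254) - 1/(-50 + 1/(-170)) = (-8/3 + 6*√254) - 1/(-50 - 1/170) = (-8/3 + 6*√254) - 1/(-8501/170) = (-8/3 + 6*√254) - 1*(-170/8501) = (-8/3 + 6*√254) + 170/8501 = -67498/25503 + 6*√254 ≈ 92.978)
C/684 = (-67498/25503 + 6*√254)/684 = (-67498/25503 + 6*√254)*(1/684) = -33749/8722026 + √254/114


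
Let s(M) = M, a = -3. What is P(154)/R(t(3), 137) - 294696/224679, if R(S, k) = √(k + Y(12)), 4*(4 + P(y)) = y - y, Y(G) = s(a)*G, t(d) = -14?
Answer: -98232/74893 - 4*√101/101 ≈ -1.7096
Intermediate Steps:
Y(G) = -3*G
P(y) = -4 (P(y) = -4 + (y - y)/4 = -4 + (¼)*0 = -4 + 0 = -4)
R(S, k) = √(-36 + k) (R(S, k) = √(k - 3*12) = √(k - 36) = √(-36 + k))
P(154)/R(t(3), 137) - 294696/224679 = -4/√(-36 + 137) - 294696/224679 = -4*√101/101 - 294696*1/224679 = -4*√101/101 - 98232/74893 = -98232/74893 - 4*√101/101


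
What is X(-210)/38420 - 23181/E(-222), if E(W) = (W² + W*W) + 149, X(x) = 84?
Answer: -220580448/948176785 ≈ -0.23264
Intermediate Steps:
E(W) = 149 + 2*W² (E(W) = (W² + W²) + 149 = 2*W² + 149 = 149 + 2*W²)
X(-210)/38420 - 23181/E(-222) = 84/38420 - 23181/(149 + 2*(-222)²) = 84*(1/38420) - 23181/(149 + 2*49284) = 21/9605 - 23181/(149 + 98568) = 21/9605 - 23181/98717 = -220580448/948176785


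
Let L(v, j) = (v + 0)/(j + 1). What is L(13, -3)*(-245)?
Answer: 3185/2 ≈ 1592.5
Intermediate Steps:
L(v, j) = v/(1 + j)
L(13, -3)*(-245) = (13/(1 - 3))*(-245) = (13/(-2))*(-245) = (13*(-½))*(-245) = -13/2*(-245) = 3185/2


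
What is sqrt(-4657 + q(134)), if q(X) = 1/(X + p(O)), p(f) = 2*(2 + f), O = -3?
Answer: I*sqrt(20285859)/66 ≈ 68.242*I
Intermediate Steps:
p(f) = 4 + 2*f
q(X) = 1/(-2 + X) (q(X) = 1/(X + (4 + 2*(-3))) = 1/(X + (4 - 6)) = 1/(X - 2) = 1/(-2 + X))
sqrt(-4657 + q(134)) = sqrt(-4657 + 1/(-2 + 134)) = sqrt(-4657 + 1/132) = sqrt(-614723/132) = I*sqrt(20285859)/66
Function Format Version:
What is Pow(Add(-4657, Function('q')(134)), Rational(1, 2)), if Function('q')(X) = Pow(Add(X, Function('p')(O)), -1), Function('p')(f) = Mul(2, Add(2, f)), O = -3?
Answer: Mul(Rational(1, 66), I, Pow(20285859, Rational(1, 2))) ≈ Mul(68.242, I)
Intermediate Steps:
Function('p')(f) = Add(4, Mul(2, f))
Function('q')(X) = Pow(Add(-2, X), -1) (Function('q')(X) = Pow(Add(X, Add(4, Mul(2, -3))), -1) = Pow(Add(X, Add(4, -6)), -1) = Pow(Add(X, -2), -1) = Pow(Add(-2, X), -1))
Pow(Add(-4657, Function('q')(134)), Rational(1, 2)) = Pow(Add(-4657, Pow(Add(-2, 134), -1)), Rational(1, 2)) = Pow(Add(-4657, Pow(132, -1)), Rational(1, 2)) = Pow(Add(-4657, Rational(1, 132)), Rational(1, 2)) = Pow(Rational(-614723, 132), Rational(1, 2)) = Mul(Rational(1, 66), I, Pow(20285859, Rational(1, 2)))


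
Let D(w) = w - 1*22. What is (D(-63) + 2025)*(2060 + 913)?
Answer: 5767620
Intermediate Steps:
D(w) = -22 + w (D(w) = w - 22 = -22 + w)
(D(-63) + 2025)*(2060 + 913) = ((-22 - 63) + 2025)*(2060 + 913) = (-85 + 2025)*2973 = 1940*2973 = 5767620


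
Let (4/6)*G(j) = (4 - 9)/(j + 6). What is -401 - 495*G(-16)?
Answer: -3089/4 ≈ -772.25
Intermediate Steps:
G(j) = -15/(2*(6 + j)) (G(j) = 3*((4 - 9)/(j + 6))/2 = 3*(-5/(6 + j))/2 = -15/(2*(6 + j)))
-401 - 495*G(-16) = -401 - (-7425)/(12 + 2*(-16)) = -401 - (-7425)/(12 - 32) = -401 - (-7425)/(-20) = -401 - (-7425)*(-1)/20 = -401 - 495*3/4 = -401 - 1485/4 = -3089/4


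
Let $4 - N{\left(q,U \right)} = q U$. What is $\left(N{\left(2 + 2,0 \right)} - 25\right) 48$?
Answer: $-1008$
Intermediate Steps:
$N{\left(q,U \right)} = 4 - U q$ ($N{\left(q,U \right)} = 4 - q U = 4 - U q$)
$\left(N{\left(2 + 2,0 \right)} - 25\right) 48 = \left(\left(4 - 0 \left(2 + 2\right)\right) - 25\right) 48 = \left(\left(4 - 0 \cdot 4\right) - 25\right) 48 = \left(\left(4 + 0\right) - 25\right) 48 = \left(4 - 25\right) 48 = \left(-21\right) 48 = -1008$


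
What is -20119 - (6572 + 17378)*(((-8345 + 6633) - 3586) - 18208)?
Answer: 562948581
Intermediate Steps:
-20119 - (6572 + 17378)*(((-8345 + 6633) - 3586) - 18208) = -20119 - 23950*((-1712 - 3586) - 18208) = -20119 - 23950*(-5298 - 18208) = -20119 - 23950*(-23506) = -20119 - 1*(-562968700) = -20119 + 562968700 = 562948581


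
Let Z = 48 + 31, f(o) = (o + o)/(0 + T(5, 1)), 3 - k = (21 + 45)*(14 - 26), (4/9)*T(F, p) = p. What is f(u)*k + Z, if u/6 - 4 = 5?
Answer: 38239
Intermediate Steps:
T(F, p) = 9*p/4
u = 54 (u = 24 + 6*5 = 24 + 30 = 54)
k = 795 (k = 3 - (21 + 45)*(14 - 26) = 3 - 66*(-12) = 3 - 1*(-792) = 3 + 792 = 795)
f(o) = 8*o/9 (f(o) = (o + o)/(0 + (9/4)*1) = (2*o)/(0 + 9/4) = (2*o)/(9/4) = (2*o)*(4/9) = 8*o/9)
Z = 79
f(u)*k + Z = ((8/9)*54)*795 + 79 = 48*795 + 79 = 38160 + 79 = 38239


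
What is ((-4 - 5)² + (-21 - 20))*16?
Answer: 640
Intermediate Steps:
((-4 - 5)² + (-21 - 20))*16 = ((-9)² - 41)*16 = (81 - 41)*16 = 40*16 = 640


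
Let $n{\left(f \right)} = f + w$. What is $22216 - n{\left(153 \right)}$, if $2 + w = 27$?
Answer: $22038$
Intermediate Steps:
$w = 25$ ($w = -2 + 27 = 25$)
$n{\left(f \right)} = 25 + f$ ($n{\left(f \right)} = f + 25 = 25 + f$)
$22216 - n{\left(153 \right)} = 22216 - \left(25 + 153\right) = 22216 - 178 = 22038$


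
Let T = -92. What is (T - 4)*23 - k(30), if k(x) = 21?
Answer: -2229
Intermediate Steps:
(T - 4)*23 - k(30) = (-92 - 4)*23 - 1*21 = -96*23 - 21 = -2208 - 21 = -2229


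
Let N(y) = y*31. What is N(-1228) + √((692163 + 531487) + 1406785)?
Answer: -38068 + √2630435 ≈ -36446.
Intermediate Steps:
N(y) = 31*y
N(-1228) + √((692163 + 531487) + 1406785) = 31*(-1228) + √((692163 + 531487) + 1406785) = -38068 + √(1223650 + 1406785) = -38068 + √2630435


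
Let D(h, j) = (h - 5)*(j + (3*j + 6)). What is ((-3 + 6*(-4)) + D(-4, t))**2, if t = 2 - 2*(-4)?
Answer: 194481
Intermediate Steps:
t = 10 (t = 2 + 8 = 10)
D(h, j) = (-5 + h)*(6 + 4*j) (D(h, j) = (-5 + h)*(j + (6 + 3*j)) = (-5 + h)*(6 + 4*j))
((-3 + 6*(-4)) + D(-4, t))**2 = ((-3 + 6*(-4)) + (-30 - 20*10 + 6*(-4) + 4*(-4)*10))**2 = ((-3 - 24) + (-30 - 200 - 24 - 160))**2 = (-27 - 414)**2 = (-441)**2 = 194481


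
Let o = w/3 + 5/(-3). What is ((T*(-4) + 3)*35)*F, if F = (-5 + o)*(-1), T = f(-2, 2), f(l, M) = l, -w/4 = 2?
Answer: 10780/3 ≈ 3593.3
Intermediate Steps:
w = -8 (w = -4*2 = -8)
o = -13/3 (o = -8/3 + 5/(-3) = -8*⅓ + 5*(-⅓) = -8/3 - 5/3 = -13/3 ≈ -4.3333)
T = -2
F = 28/3 (F = (-5 - 13/3)*(-1) = -28/3*(-1) = 28/3 ≈ 9.3333)
((T*(-4) + 3)*35)*F = ((-2*(-4) + 3)*35)*(28/3) = ((8 + 3)*35)*(28/3) = (11*35)*(28/3) = 385*(28/3) = 10780/3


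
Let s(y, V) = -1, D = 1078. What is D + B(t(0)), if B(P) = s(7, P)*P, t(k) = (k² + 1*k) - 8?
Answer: 1086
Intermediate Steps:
t(k) = -8 + k + k² (t(k) = (k² + k) - 8 = (k + k²) - 8 = -8 + k + k²)
B(P) = -P
D + B(t(0)) = 1078 - (-8 + 0 + 0²) = 1078 - (-8 + 0 + 0) = 1078 - 1*(-8) = 1078 + 8 = 1086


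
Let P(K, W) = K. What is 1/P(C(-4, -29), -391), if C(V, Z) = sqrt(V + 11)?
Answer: sqrt(7)/7 ≈ 0.37796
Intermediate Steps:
C(V, Z) = sqrt(11 + V)
1/P(C(-4, -29), -391) = 1/(sqrt(11 - 4)) = 1/(sqrt(7)) = sqrt(7)/7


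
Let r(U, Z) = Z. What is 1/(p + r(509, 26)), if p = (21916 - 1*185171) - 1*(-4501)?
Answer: -1/158728 ≈ -6.3001e-6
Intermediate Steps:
p = -158754 (p = (21916 - 185171) + 4501 = -163255 + 4501 = -158754)
1/(p + r(509, 26)) = 1/(-158754 + 26) = 1/(-158728) = -1/158728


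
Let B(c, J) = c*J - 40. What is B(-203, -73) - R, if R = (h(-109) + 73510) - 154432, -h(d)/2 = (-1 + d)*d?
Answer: 119681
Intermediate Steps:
B(c, J) = -40 + J*c (B(c, J) = J*c - 40 = -40 + J*c)
h(d) = -2*d*(-1 + d) (h(d) = -2*(-1 + d)*d = -2*d*(-1 + d))
R = -104902 (R = (2*(-109)*(1 - 1*(-109)) + 73510) - 154432 = (2*(-109)*(1 + 109) + 73510) - 154432 = (2*(-109)*110 + 73510) - 154432 = (-23980 + 73510) - 154432 = 49530 - 154432 = -104902)
B(-203, -73) - R = (-40 - 73*(-203)) - 1*(-104902) = (-40 + 14819) + 104902 = 14779 + 104902 = 119681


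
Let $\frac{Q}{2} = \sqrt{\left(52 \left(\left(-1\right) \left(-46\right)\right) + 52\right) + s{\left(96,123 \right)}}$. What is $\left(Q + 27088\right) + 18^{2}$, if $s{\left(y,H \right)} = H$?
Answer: $27412 + 2 \sqrt{2567} \approx 27513.0$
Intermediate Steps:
$Q = 2 \sqrt{2567}$ ($Q = 2 \sqrt{\left(52 \left(\left(-1\right) \left(-46\right)\right) + 52\right) + 123} = 2 \sqrt{\left(52 \cdot 46 + 52\right) + 123} = 2 \sqrt{\left(2392 + 52\right) + 123} = 2 \sqrt{2444 + 123} = 2 \sqrt{2567} \approx 101.33$)
$\left(Q + 27088\right) + 18^{2} = \left(2 \sqrt{2567} + 27088\right) + 18^{2} = \left(27088 + 2 \sqrt{2567}\right) + 324 = 27412 + 2 \sqrt{2567}$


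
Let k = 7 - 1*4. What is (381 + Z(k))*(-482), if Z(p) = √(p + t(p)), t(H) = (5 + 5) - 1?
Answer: -183642 - 964*√3 ≈ -1.8531e+5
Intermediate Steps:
t(H) = 9 (t(H) = 10 - 1 = 9)
k = 3 (k = 7 - 4 = 3)
Z(p) = √(9 + p) (Z(p) = √(p + 9) = √(9 + p))
(381 + Z(k))*(-482) = (381 + √(9 + 3))*(-482) = (381 + √12)*(-482) = (381 + 2*√3)*(-482) = -183642 - 964*√3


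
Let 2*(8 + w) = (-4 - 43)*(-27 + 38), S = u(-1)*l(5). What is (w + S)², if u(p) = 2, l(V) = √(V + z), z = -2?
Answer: 284137/4 - 1066*√3 ≈ 69188.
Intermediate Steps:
l(V) = √(-2 + V) (l(V) = √(V - 2) = √(-2 + V))
S = 2*√3 (S = 2*√(-2 + 5) = 2*√3 ≈ 3.4641)
w = -533/2 (w = -8 + ((-4 - 43)*(-27 + 38))/2 = -8 + (-47*11)/2 = -8 + (½)*(-517) = -8 - 517/2 = -533/2 ≈ -266.50)
(w + S)² = (-533/2 + 2*√3)²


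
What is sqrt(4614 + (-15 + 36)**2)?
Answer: sqrt(5055) ≈ 71.099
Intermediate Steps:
sqrt(4614 + (-15 + 36)**2) = sqrt(4614 + 21**2) = sqrt(4614 + 441) = sqrt(5055)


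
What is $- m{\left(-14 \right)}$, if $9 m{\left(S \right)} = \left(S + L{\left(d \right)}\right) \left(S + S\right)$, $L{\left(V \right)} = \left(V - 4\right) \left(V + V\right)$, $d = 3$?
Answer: $- \frac{560}{9} \approx -62.222$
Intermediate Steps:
$L{\left(V \right)} = 2 V \left(-4 + V\right)$ ($L{\left(V \right)} = \left(-4 + V\right) 2 V = 2 V \left(-4 + V\right)$)
$m{\left(S \right)} = \frac{2 S \left(-6 + S\right)}{9}$ ($m{\left(S \right)} = \frac{\left(S + 2 \cdot 3 \left(-4 + 3\right)\right) \left(S + S\right)}{9} = \frac{\left(S + 2 \cdot 3 \left(-1\right)\right) 2 S}{9} = \frac{\left(S - 6\right) 2 S}{9} = \frac{\left(-6 + S\right) 2 S}{9} = \frac{2 S \left(-6 + S\right)}{9}$)
$- m{\left(-14 \right)} = - \frac{2 \left(-14\right) \left(-6 - 14\right)}{9} = - \frac{2 \left(-14\right) \left(-20\right)}{9} = \left(-1\right) \frac{560}{9} = - \frac{560}{9}$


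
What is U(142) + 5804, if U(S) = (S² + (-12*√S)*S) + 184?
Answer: 26152 - 1704*√142 ≈ 5846.5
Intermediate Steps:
U(S) = 184 + S² - 12*S^(3/2) (U(S) = (S² - 12*S^(3/2)) + 184 = 184 + S² - 12*S^(3/2))
U(142) + 5804 = (184 + 142² - 1704*√142) + 5804 = (184 + 20164 - 1704*√142) + 5804 = (20348 - 1704*√142) + 5804 = 26152 - 1704*√142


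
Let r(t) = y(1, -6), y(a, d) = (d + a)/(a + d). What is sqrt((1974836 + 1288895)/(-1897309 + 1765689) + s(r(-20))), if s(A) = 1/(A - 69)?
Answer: I*sqrt(7763750843955)/559385 ≈ 4.9811*I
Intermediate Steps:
y(a, d) = 1 (y(a, d) = (a + d)/(a + d) = 1)
r(t) = 1
s(A) = 1/(-69 + A)
sqrt((1974836 + 1288895)/(-1897309 + 1765689) + s(r(-20))) = sqrt((1974836 + 1288895)/(-1897309 + 1765689) + 1/(-69 + 1)) = sqrt(3263731/(-131620) + 1/(-68)) = sqrt(3263731*(-1/131620) - 1/68) = sqrt(-3263731/131620 - 1/68) = sqrt(-13879083/559385) = I*sqrt(7763750843955)/559385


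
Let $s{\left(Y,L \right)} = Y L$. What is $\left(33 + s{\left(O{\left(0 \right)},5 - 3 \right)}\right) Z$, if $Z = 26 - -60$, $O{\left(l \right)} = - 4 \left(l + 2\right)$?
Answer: $1462$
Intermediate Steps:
$O{\left(l \right)} = -8 - 4 l$ ($O{\left(l \right)} = - 4 \left(2 + l\right) = -8 - 4 l$)
$s{\left(Y,L \right)} = L Y$
$Z = 86$ ($Z = 26 + 60 = 86$)
$\left(33 + s{\left(O{\left(0 \right)},5 - 3 \right)}\right) Z = \left(33 + \left(5 - 3\right) \left(-8 - 0\right)\right) 86 = \left(33 + \left(5 - 3\right) \left(-8 + 0\right)\right) 86 = \left(33 + 2 \left(-8\right)\right) 86 = \left(33 - 16\right) 86 = 17 \cdot 86 = 1462$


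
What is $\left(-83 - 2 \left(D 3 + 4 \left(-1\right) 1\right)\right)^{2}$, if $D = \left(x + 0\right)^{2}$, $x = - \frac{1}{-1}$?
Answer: $6561$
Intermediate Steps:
$x = 1$ ($x = \left(-1\right) \left(-1\right) = 1$)
$D = 1$ ($D = \left(1 + 0\right)^{2} = 1^{2} = 1$)
$\left(-83 - 2 \left(D 3 + 4 \left(-1\right) 1\right)\right)^{2} = \left(-83 - 2 \left(1 \cdot 3 + 4 \left(-1\right) 1\right)\right)^{2} = \left(-83 - 2 \left(3 - 4\right)\right)^{2} = \left(-83 - -2\right)^{2} = \left(-83 + 2\right)^{2} = \left(-81\right)^{2} = 6561$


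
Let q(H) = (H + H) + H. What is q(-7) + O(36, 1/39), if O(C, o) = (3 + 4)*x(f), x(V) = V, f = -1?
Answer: -28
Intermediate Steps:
q(H) = 3*H (q(H) = 2*H + H = 3*H)
O(C, o) = -7 (O(C, o) = (3 + 4)*(-1) = 7*(-1) = -7)
q(-7) + O(36, 1/39) = 3*(-7) - 7 = -21 - 7 = -28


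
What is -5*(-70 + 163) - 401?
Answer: -866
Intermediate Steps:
-5*(-70 + 163) - 401 = -5*93 - 401 = -465 - 401 = -866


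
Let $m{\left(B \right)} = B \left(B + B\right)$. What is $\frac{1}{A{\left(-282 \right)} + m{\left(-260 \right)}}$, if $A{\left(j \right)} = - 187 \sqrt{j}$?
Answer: $\frac{67600}{9144450629} + \frac{187 i \sqrt{282}}{18288901258} \approx 7.3925 \cdot 10^{-6} + 1.717 \cdot 10^{-7} i$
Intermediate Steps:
$m{\left(B \right)} = 2 B^{2}$ ($m{\left(B \right)} = B 2 B = 2 B^{2}$)
$\frac{1}{A{\left(-282 \right)} + m{\left(-260 \right)}} = \frac{1}{- 187 \sqrt{-282} + 2 \left(-260\right)^{2}} = \frac{1}{- 187 i \sqrt{282} + 2 \cdot 67600} = \frac{1}{- 187 i \sqrt{282} + 135200} = \frac{1}{135200 - 187 i \sqrt{282}}$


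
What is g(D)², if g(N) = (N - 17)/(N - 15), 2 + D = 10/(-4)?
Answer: 1849/1521 ≈ 1.2156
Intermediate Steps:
D = -9/2 (D = -2 + 10/(-4) = -2 + 10*(-¼) = -2 - 5/2 = -9/2 ≈ -4.5000)
g(N) = (-17 + N)/(-15 + N)
g(D)² = ((-17 - 9/2)/(-15 - 9/2))² = (-43/2/(-39/2))² = (-2/39*(-43/2))² = (43/39)² = 1849/1521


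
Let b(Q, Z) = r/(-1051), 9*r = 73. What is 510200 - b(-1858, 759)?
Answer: 4825981873/9459 ≈ 5.1020e+5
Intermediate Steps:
r = 73/9 (r = (⅑)*73 = 73/9 ≈ 8.1111)
b(Q, Z) = -73/9459 (b(Q, Z) = (73/9)/(-1051) = (73/9)*(-1/1051) = -73/9459)
510200 - b(-1858, 759) = 510200 - 1*(-73/9459) = 510200 + 73/9459 = 4825981873/9459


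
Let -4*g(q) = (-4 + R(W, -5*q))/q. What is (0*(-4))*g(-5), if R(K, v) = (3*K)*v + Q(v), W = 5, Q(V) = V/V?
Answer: 0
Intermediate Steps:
Q(V) = 1
R(K, v) = 1 + 3*K*v (R(K, v) = (3*K)*v + 1 = 3*K*v + 1 = 1 + 3*K*v)
g(q) = -(-3 - 75*q)/(4*q) (g(q) = -(-4 + (1 + 3*5*(-5*q)))/(4*q) = -(-4 + (1 - 75*q))/(4*q) = -(-3 - 75*q)/(4*q))
(0*(-4))*g(-5) = (0*(-4))*((¾)*(1 + 25*(-5))/(-5)) = 0*((¾)*(-⅕)*(1 - 125)) = 0*((¾)*(-⅕)*(-124)) = 0*(93/5) = 0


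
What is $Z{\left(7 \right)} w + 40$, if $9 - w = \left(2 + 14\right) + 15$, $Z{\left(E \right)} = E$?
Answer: $-114$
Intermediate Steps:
$w = -22$ ($w = 9 - \left(\left(2 + 14\right) + 15\right) = 9 - \left(16 + 15\right) = 9 - 31 = -22$)
$Z{\left(7 \right)} w + 40 = 7 \left(-22\right) + 40 = -154 + 40 = -114$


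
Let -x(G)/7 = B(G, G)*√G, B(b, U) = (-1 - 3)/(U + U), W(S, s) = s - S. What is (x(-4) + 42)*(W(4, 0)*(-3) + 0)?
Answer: 504 - 84*I ≈ 504.0 - 84.0*I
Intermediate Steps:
B(b, U) = -2/U (B(b, U) = -4*1/(2*U) = -2/U)
x(G) = 14/√G (x(G) = -7*(-2/G)*√G = -(-14)/√G = 14/√G)
(x(-4) + 42)*(W(4, 0)*(-3) + 0) = (14/√(-4) + 42)*((0 - 1*4)*(-3) + 0) = (14*(-I/2) + 42)*((0 - 4)*(-3) + 0) = (-7*I + 42)*(-4*(-3) + 0) = (42 - 7*I)*(12 + 0) = (42 - 7*I)*12 = 504 - 84*I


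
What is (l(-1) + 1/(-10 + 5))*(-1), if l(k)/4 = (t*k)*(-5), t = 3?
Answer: -299/5 ≈ -59.800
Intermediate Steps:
l(k) = -60*k (l(k) = 4*((3*k)*(-5)) = 4*(-15*k) = -60*k)
(l(-1) + 1/(-10 + 5))*(-1) = (-60*(-1) + 1/(-10 + 5))*(-1) = (60 + 1/(-5))*(-1) = (60 - ⅕)*(-1) = (299/5)*(-1) = -299/5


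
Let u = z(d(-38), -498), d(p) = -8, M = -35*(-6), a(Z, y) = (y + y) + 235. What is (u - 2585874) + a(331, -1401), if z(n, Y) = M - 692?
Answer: -2588923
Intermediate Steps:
a(Z, y) = 235 + 2*y (a(Z, y) = 2*y + 235 = 235 + 2*y)
M = 210
z(n, Y) = -482 (z(n, Y) = 210 - 692 = -482)
u = -482
(u - 2585874) + a(331, -1401) = (-482 - 2585874) + (235 + 2*(-1401)) = -2586356 + (235 - 2802) = -2586356 - 2567 = -2588923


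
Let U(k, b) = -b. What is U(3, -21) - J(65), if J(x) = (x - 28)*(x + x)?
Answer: -4789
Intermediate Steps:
J(x) = 2*x*(-28 + x) (J(x) = (-28 + x)*(2*x) = 2*x*(-28 + x))
U(3, -21) - J(65) = -1*(-21) - 2*65*(-28 + 65) = 21 - 2*65*37 = 21 - 1*4810 = 21 - 4810 = -4789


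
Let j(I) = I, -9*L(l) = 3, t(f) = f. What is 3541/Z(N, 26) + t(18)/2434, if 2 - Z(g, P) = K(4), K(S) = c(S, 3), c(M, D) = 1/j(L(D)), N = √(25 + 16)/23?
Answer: 4309442/6085 ≈ 708.21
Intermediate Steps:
L(l) = -⅓ (L(l) = -⅑*3 = -⅓)
N = √41/23 (N = √41*(1/23) = √41/23 ≈ 0.27840)
c(M, D) = -3 (c(M, D) = 1/(-⅓) = -3)
K(S) = -3
Z(g, P) = 5 (Z(g, P) = 2 - 1*(-3) = 2 + 3 = 5)
3541/Z(N, 26) + t(18)/2434 = 3541/5 + 18/2434 = 3541*(⅕) + 18*(1/2434) = 3541/5 + 9/1217 = 4309442/6085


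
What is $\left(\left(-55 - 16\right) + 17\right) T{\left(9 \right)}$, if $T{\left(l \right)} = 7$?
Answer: $-378$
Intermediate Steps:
$\left(\left(-55 - 16\right) + 17\right) T{\left(9 \right)} = \left(\left(-55 - 16\right) + 17\right) 7 = \left(-71 + 17\right) 7 = \left(-54\right) 7 = -378$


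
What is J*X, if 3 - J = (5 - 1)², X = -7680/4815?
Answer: 6656/321 ≈ 20.735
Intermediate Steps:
X = -512/321 (X = -7680*1/4815 = -512/321 ≈ -1.5950)
J = -13 (J = 3 - (5 - 1)² = 3 - 1*4² = 3 - 1*16 = 3 - 16 = -13)
J*X = -13*(-512/321) = 6656/321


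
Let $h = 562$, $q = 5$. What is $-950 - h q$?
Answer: $-3760$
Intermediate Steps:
$-950 - h q = -950 - 562 \cdot 5 = -950 - 2810 = -3760$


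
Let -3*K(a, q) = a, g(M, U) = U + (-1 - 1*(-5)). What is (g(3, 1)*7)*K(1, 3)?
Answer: -35/3 ≈ -11.667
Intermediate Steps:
g(M, U) = 4 + U (g(M, U) = U + (-1 + 5) = U + 4 = 4 + U)
K(a, q) = -a/3
(g(3, 1)*7)*K(1, 3) = ((4 + 1)*7)*(-⅓*1) = (5*7)*(-⅓) = 35*(-⅓) = -35/3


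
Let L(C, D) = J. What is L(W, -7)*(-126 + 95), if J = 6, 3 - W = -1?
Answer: -186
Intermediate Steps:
W = 4 (W = 3 - 1*(-1) = 3 + 1 = 4)
L(C, D) = 6
L(W, -7)*(-126 + 95) = 6*(-126 + 95) = 6*(-31) = -186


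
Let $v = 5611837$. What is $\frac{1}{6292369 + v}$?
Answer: $\frac{1}{11904206} \approx 8.4004 \cdot 10^{-8}$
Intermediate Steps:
$\frac{1}{6292369 + v} = \frac{1}{6292369 + 5611837} = \frac{1}{11904206}$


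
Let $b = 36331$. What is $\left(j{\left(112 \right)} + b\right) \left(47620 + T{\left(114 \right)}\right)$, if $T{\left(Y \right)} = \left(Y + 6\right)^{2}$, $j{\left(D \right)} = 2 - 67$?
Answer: $2249217320$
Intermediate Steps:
$j{\left(D \right)} = -65$
$T{\left(Y \right)} = \left(6 + Y\right)^{2}$
$\left(j{\left(112 \right)} + b\right) \left(47620 + T{\left(114 \right)}\right) = \left(-65 + 36331\right) \left(47620 + \left(6 + 114\right)^{2}\right) = 36266 \left(47620 + 120^{2}\right) = 36266 \left(47620 + 14400\right) = 36266 \cdot 62020 = 2249217320$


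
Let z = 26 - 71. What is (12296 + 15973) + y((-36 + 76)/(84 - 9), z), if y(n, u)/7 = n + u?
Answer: 419366/15 ≈ 27958.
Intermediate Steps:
z = -45
y(n, u) = 7*n + 7*u (y(n, u) = 7*(n + u) = 7*n + 7*u)
(12296 + 15973) + y((-36 + 76)/(84 - 9), z) = (12296 + 15973) + (7*((-36 + 76)/(84 - 9)) + 7*(-45)) = 28269 + (7*(40/75) - 315) = 28269 + (7*(40*(1/75)) - 315) = 28269 + (7*(8/15) - 315) = 28269 + (56/15 - 315) = 28269 - 4669/15 = 419366/15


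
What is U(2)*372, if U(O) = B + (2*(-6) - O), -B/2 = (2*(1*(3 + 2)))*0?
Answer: -5208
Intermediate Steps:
B = 0 (B = -2*2*(1*(3 + 2))*0 = -2*2*(1*5)*0 = -2*2*5*0 = -20*0 = -2*0 = 0)
U(O) = -12 - O (U(O) = 0 + (2*(-6) - O) = 0 + (-12 - O) = -12 - O)
U(2)*372 = (-12 - 1*2)*372 = (-12 - 2)*372 = -14*372 = -5208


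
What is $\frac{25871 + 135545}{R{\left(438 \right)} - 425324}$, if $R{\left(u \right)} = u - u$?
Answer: $- \frac{40354}{106331} \approx -0.37951$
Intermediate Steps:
$R{\left(u \right)} = 0$
$\frac{25871 + 135545}{R{\left(438 \right)} - 425324} = \frac{25871 + 135545}{0 - 425324} = \frac{161416}{-425324} = 161416 \left(- \frac{1}{425324}\right) = - \frac{40354}{106331}$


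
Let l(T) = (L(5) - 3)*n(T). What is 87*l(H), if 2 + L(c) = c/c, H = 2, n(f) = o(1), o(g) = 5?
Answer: -1740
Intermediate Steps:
n(f) = 5
L(c) = -1 (L(c) = -2 + c/c = -2 + 1 = -1)
l(T) = -20 (l(T) = (-1 - 3)*5 = -4*5 = -20)
87*l(H) = 87*(-20) = -1740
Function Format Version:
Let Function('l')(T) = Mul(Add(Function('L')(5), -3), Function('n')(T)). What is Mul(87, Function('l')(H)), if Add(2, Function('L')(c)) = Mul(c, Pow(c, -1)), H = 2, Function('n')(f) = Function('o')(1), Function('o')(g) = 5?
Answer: -1740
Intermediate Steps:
Function('n')(f) = 5
Function('L')(c) = -1 (Function('L')(c) = Add(-2, Mul(c, Pow(c, -1))) = Add(-2, 1) = -1)
Function('l')(T) = -20 (Function('l')(T) = Mul(Add(-1, -3), 5) = Mul(-4, 5) = -20)
Mul(87, Function('l')(H)) = Mul(87, -20) = -1740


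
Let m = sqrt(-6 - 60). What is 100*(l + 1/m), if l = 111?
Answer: 11100 - 50*I*sqrt(66)/33 ≈ 11100.0 - 12.309*I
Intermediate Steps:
m = I*sqrt(66) (m = sqrt(-66) = I*sqrt(66) ≈ 8.124*I)
100*(l + 1/m) = 100*(111 + 1/(I*sqrt(66))) = 100*(111 - I*sqrt(66)/66) = 11100 - 50*I*sqrt(66)/33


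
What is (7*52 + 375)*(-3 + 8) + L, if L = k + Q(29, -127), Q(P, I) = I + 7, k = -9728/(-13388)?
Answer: 11967957/3347 ≈ 3575.7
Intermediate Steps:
k = 2432/3347 (k = -9728*(-1/13388) = 2432/3347 ≈ 0.72662)
Q(P, I) = 7 + I
L = -399208/3347 (L = 2432/3347 + (7 - 127) = 2432/3347 - 120 = -399208/3347 ≈ -119.27)
(7*52 + 375)*(-3 + 8) + L = (7*52 + 375)*(-3 + 8) - 399208/3347 = (364 + 375)*5 - 399208/3347 = 739*5 - 399208/3347 = 3695 - 399208/3347 = 11967957/3347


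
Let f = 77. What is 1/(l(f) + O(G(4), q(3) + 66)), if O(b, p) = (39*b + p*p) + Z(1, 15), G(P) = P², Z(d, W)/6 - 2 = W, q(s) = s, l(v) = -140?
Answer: 1/5347 ≈ 0.00018702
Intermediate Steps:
Z(d, W) = 12 + 6*W
O(b, p) = 102 + p² + 39*b (O(b, p) = (39*b + p*p) + (12 + 6*15) = (39*b + p²) + (12 + 90) = (p² + 39*b) + 102 = 102 + p² + 39*b)
1/(l(f) + O(G(4), q(3) + 66)) = 1/(-140 + (102 + (3 + 66)² + 39*4²)) = 1/(-140 + (102 + 69² + 39*16)) = 1/(-140 + (102 + 4761 + 624)) = 1/(-140 + 5487) = 1/5347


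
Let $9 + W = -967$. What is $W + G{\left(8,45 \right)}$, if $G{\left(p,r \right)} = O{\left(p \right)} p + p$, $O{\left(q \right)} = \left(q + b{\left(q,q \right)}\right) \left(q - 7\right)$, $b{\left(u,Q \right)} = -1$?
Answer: $-912$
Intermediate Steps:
$W = -976$ ($W = -9 - 967 = -976$)
$O{\left(q \right)} = \left(-1 + q\right) \left(-7 + q\right)$ ($O{\left(q \right)} = \left(q - 1\right) \left(q - 7\right) = \left(-1 + q\right) \left(-7 + q\right)$)
$G{\left(p,r \right)} = p + p \left(7 + p^{2} - 8 p\right)$ ($G{\left(p,r \right)} = \left(7 + p^{2} - 8 p\right) p + p = p \left(7 + p^{2} - 8 p\right) + p = p + p \left(7 + p^{2} - 8 p\right)$)
$W + G{\left(8,45 \right)} = -976 + 8 \left(8 + 8^{2} - 64\right) = -976 + 8 \left(8 + 64 - 64\right) = -976 + 8 \cdot 8 = -976 + 64 = -912$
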